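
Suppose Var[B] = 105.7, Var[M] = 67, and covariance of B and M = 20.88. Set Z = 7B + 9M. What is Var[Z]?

Var[Z] = 13237.18

Var[Z] = a²·Var[B] + b²·Var[M] + 2ab·covariance of B and M with a = 7, b = 9.
= 7²·105.7 + 9²·67 + 2·7·9·20.88
= 5179.3 + 5427 + 2630.88 = 13237.18.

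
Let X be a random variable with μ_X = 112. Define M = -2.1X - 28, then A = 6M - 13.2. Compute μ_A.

μ_M = (-2.1)·112 + (-28) = -263.2.
μ_A = 6·(-263.2) + (-13.2) = -1592.4.

μ_A = -1592.4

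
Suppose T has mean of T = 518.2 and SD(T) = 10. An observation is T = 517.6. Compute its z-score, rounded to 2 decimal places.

z = (T − mean of T) / SD(T) = (517.6 − 518.2) / 10 = -0.06.

z = -0.06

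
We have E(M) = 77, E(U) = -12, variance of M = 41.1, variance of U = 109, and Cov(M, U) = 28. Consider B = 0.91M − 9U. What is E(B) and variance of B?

E(B) = 178.07, variance of B = 8404.39491

E(B) = 0.91·E(M) + (-9)·E(U) = 0.91·77 + (-9)·(-12) = 178.07.
variance of B = a²·variance of M + b²·variance of U + 2ab·Cov(M, U) with a = 0.91, b = -9.
= 0.91²·41.1 + (-9)²·109 + 2·0.91·(-9)·28
= 34.03491 + 8829 + (-458.64) = 8404.39491.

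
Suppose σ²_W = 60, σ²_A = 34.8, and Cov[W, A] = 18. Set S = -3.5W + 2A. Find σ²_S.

σ²_S = a²·σ²_W + b²·σ²_A + 2ab·Cov[W, A] with a = -3.5, b = 2.
= (-3.5)²·60 + 2²·34.8 + 2·(-3.5)·2·18
= 735 + 139.2 + (-252) = 622.2.

σ²_S = 622.2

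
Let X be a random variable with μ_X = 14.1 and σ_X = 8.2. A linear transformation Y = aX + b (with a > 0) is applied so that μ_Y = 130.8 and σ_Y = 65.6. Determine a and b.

σ_Y = a·σ_X (a > 0), so a = 65.6/8.2 = 8.
μ_Y = a·μ_X + b, so b = 130.8 − 8·14.1 = 18.

a = 8, b = 18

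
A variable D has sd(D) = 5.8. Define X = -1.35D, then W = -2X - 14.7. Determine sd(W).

sd(X) = |-1.35|·5.8 = 7.83.
sd(W) = |-2|·7.83 = 15.66.

sd(W) = 15.66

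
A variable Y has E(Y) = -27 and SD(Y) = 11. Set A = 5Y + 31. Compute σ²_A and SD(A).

σ²_A = 3025, SD(A) = 55

A = 5Y + 31 is linear with a = 5, b = 31.
σ²_Y = 11² = 121.
σ²_A = a²·σ²_Y = 5²·121 = 3025 (the additive constant 31 does not affect variance).
SD(A) = |a|·SD(Y) = |5|·11 = 55.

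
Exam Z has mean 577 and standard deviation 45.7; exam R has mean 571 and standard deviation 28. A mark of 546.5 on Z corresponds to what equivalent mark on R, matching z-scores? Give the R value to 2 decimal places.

R = 552.31

z = (546.5 − 577)/45.7 ≈ -0.6674.
R = 571 + z·28 = 571 + (546.5 − 577)·28/45.7 ≈ 552.31.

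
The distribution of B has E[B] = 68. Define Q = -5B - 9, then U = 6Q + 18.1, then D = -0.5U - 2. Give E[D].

E[D] = 1035.95

E[Q] = (-5)·68 + (-9) = -349.
E[U] = 6·(-349) + 18.1 = -2075.9.
E[D] = (-0.5)·(-2075.9) + (-2) = 1035.95.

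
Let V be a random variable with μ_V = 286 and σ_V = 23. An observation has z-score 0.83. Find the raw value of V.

V = 305.09

V = μ_V + z·σ_V = 286 + 0.83·23 = 305.09.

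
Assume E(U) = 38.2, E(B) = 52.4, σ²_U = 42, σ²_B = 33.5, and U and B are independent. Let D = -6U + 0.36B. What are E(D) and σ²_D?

E(D) = (-6)·E(U) + 0.36·E(B) = (-6)·38.2 + 0.36·52.4 = -210.336.
σ²_D = a²·σ²_U + b²·σ²_B + 2ab·covariance of U and B with a = -6, b = 0.36.
Independence gives covariance of U and B = 0.
= (-6)²·42 + 0.36²·33.5 + 2·(-6)·0.36·0
= 1512 + 4.3416 + 0 = 1516.3416.

E(D) = -210.336, σ²_D = 1516.3416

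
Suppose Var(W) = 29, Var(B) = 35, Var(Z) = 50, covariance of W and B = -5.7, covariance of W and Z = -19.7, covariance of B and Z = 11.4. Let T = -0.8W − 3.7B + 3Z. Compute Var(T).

Var(T) = 755.446

Var(T) = a²·Var(W) + b²·Var(B) + c²·Var(Z) + 2ab·covariance of W and B + 2ac·covariance of W and Z + 2bc·covariance of B and Z, with a = -0.8, b = -3.7, c = 3.
= 18.56 + 479.15 + 450 + (-33.744) + 94.56 + (-253.08)
= 755.446.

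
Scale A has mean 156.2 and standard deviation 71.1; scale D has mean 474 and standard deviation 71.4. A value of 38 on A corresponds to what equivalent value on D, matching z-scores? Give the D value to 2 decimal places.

D = 355.30

z = (38 − 156.2)/71.1 ≈ -1.6624.
D = 474 + z·71.4 = 474 + (38 − 156.2)·71.4/71.1 ≈ 355.30.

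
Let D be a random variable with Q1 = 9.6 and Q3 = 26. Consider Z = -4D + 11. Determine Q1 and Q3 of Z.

a = -4 < 0 reverses order: Q1(Z) comes from Q3(D), Q3(Z) from Q1(D).
Q1(Z) = (-4)·26 + 11 = -93; Q3(Z) = (-4)·9.6 + 11 = -27.4.

Q1(Z) = -93, Q3(Z) = -27.4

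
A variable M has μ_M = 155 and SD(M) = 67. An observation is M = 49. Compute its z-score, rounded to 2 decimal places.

z = (M − μ_M) / SD(M) = (49 − 155) / 67 ≈ -1.58.

z = -1.58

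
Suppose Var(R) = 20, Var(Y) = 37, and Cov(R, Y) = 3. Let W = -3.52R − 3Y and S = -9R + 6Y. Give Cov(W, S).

Cov(W, S) = -14.76

By bilinearity, Cov(W, S) = ac·Var(R) + bd·Var(Y) + (ad+bc)·Cov(R, Y), with a=-3.52, b=-3, c=-9, d=6.
ac·Var(R) = (-3.52)·(-9)·20 = 633.6
bd·Var(Y) = (-3)·6·37 = -666
(ad+bc)·Cov(R, Y) = (5.88)·3 = 17.64
Cov(W, S) = 633.6 + (-666) + 17.64 = -14.76.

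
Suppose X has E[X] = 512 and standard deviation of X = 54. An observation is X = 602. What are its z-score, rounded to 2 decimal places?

z = (X − E[X]) / standard deviation of X = (602 − 512) / 54 ≈ 1.67.

z = 1.67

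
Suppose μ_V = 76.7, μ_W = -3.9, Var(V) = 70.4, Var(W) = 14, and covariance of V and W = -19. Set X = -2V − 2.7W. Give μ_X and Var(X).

μ_X = -142.87, Var(X) = 178.46

μ_X = (-2)·μ_V + (-2.7)·μ_W = (-2)·76.7 + (-2.7)·(-3.9) = -142.87.
Var(X) = a²·Var(V) + b²·Var(W) + 2ab·covariance of V and W with a = -2, b = -2.7.
= (-2)²·70.4 + (-2.7)²·14 + 2·(-2)·(-2.7)·(-19)
= 281.6 + 102.06 + (-205.2) = 178.46.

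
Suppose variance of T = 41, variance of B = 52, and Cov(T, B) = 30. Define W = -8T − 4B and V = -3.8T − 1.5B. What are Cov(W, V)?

By bilinearity, Cov(W, V) = ac·variance of T + bd·variance of B + (ad+bc)·Cov(T, B), with a=-8, b=-4, c=-3.8, d=-1.5.
ac·variance of T = (-8)·(-3.8)·41 = 1246.4
bd·variance of B = (-4)·(-1.5)·52 = 312
(ad+bc)·Cov(T, B) = (27.2)·30 = 816
Cov(W, V) = 1246.4 + 312 + 816 = 2374.4.

Cov(W, V) = 2374.4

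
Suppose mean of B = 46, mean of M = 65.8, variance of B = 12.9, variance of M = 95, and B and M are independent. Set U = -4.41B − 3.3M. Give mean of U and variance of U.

mean of U = -420, variance of U = 1285.43049

mean of U = (-4.41)·mean of B + (-3.3)·mean of M = (-4.41)·46 + (-3.3)·65.8 = -420.
variance of U = a²·variance of B + b²·variance of M + 2ab·covariance of B and M with a = -4.41, b = -3.3.
Independence gives covariance of B and M = 0.
= (-4.41)²·12.9 + (-3.3)²·95 + 2·(-4.41)·(-3.3)·0
= 250.88049 + 1034.55 + 0 = 1285.43049.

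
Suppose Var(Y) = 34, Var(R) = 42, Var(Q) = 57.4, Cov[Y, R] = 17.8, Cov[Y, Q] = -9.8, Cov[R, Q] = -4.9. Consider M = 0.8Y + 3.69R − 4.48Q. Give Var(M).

Var(M) = 2083.02052

Var(M) = a²·Var(Y) + b²·Var(R) + c²·Var(Q) + 2ab·Cov[Y, R] + 2ac·Cov[Y, Q] + 2bc·Cov[R, Q], with a = 0.8, b = 3.69, c = -4.48.
= 21.76 + 571.8762 + 1152.04096 + 105.0912 + 70.2464 + 162.00576
= 2083.02052.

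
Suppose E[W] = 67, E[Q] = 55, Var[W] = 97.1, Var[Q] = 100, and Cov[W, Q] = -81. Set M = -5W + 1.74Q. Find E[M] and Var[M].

E[M] = (-5)·E[W] + 1.74·E[Q] = (-5)·67 + 1.74·55 = -239.3.
Var[M] = a²·Var[W] + b²·Var[Q] + 2ab·Cov[W, Q] with a = -5, b = 1.74.
= (-5)²·97.1 + 1.74²·100 + 2·(-5)·1.74·(-81)
= 2427.5 + 302.76 + 1409.4 = 4139.66.

E[M] = -239.3, Var[M] = 4139.66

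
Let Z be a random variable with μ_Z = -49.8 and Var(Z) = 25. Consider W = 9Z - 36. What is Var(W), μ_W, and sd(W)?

Var(W) = 2025, μ_W = -484.2, sd(W) = 45

W = 9Z - 36 is linear with a = 9, b = -36.
Var(W) = a²·Var(Z) = 9²·25 = 2025 (the additive constant -36 does not affect variance).
μ_W = a·μ_Z + b = 9·(-49.8) + (-36) = -484.2.
sd(Z) = √25 = 5.
sd(W) = |a|·sd(Z) = |9|·5 = 45.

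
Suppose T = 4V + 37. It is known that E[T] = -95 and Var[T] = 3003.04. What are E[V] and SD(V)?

From T = 4V + 37: E[T] = a·E[V] + b, so E[V] = (E[T] − b)/a = (-95 − 37)/4 = -33.
SD(T) = √3003.04 = 54.8.
SD(T) = |a|·SD(V), so SD(V) = 54.8/|4| = 13.7.

E[V] = -33, SD(V) = 13.7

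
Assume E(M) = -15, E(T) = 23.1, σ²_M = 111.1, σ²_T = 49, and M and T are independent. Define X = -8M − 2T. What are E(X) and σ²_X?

E(X) = 73.8, σ²_X = 7306.4

E(X) = (-8)·E(M) + (-2)·E(T) = (-8)·(-15) + (-2)·23.1 = 73.8.
σ²_X = a²·σ²_M + b²·σ²_T + 2ab·Cov[M, T] with a = -8, b = -2.
Independence gives Cov[M, T] = 0.
= (-8)²·111.1 + (-2)²·49 + 2·(-8)·(-2)·0
= 7110.4 + 196 + 0 = 7306.4.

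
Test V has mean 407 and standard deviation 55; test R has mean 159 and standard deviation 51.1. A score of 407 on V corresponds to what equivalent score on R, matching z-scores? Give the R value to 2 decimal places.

R = 159.00

z = (407 − 407)/55 = 0.
R = 159 + z·51.1 = 159 + (407 − 407)·51.1/55 = 159.00.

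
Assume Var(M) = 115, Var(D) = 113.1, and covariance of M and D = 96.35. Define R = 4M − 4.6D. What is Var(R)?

Var(R) = a²·Var(M) + b²·Var(D) + 2ab·covariance of M and D with a = 4, b = -4.6.
= 4²·115 + (-4.6)²·113.1 + 2·4·(-4.6)·96.35
= 1840 + 2393.196 + (-3545.68) = 687.516.

Var(R) = 687.516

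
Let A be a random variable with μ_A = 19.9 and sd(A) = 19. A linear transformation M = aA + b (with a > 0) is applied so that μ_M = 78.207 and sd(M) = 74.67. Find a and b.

a = 3.93, b = 0

sd(M) = a·sd(A) (a > 0), so a = 74.67/19 = 3.93.
μ_M = a·μ_A + b, so b = 78.207 − 3.93·19.9 = 0.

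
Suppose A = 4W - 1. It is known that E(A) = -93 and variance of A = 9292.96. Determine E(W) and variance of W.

E(W) = -23, variance of W = 580.81

From A = 4W - 1: E(A) = a·E(W) + b, so E(W) = (E(A) − b)/a = (-93 − (-1))/4 = -23.
variance of A = a²·variance of W, so variance of W = 9292.96/4² = 580.81.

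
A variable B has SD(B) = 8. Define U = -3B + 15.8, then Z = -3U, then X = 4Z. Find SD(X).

SD(X) = 288

SD(U) = |-3|·8 = 24.
SD(Z) = |-3|·24 = 72.
SD(X) = |4|·72 = 288.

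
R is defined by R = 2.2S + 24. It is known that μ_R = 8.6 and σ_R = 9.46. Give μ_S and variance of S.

From R = 2.2S + 24: μ_R = a·μ_S + b, so μ_S = (μ_R − b)/a = (8.6 − 24)/2.2 = -7.
variance of R = 9.46² = 89.4916.
variance of R = a²·variance of S, so variance of S = 89.4916/2.2² = 18.49.

μ_S = -7, variance of S = 18.49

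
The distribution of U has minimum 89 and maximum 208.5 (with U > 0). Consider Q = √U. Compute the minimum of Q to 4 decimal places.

√U is increasing on this domain, so min(Q) comes from min(U) = 89: min(Q) = √(89) ≈ 9.434.

min(Q) = 9.434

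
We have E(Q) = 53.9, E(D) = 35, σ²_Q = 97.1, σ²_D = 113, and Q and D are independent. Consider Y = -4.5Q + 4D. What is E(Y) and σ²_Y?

E(Y) = -102.55, σ²_Y = 3774.275

E(Y) = (-4.5)·E(Q) + 4·E(D) = (-4.5)·53.9 + 4·35 = -102.55.
σ²_Y = a²·σ²_Q + b²·σ²_D + 2ab·covariance of Q and D with a = -4.5, b = 4.
Independence gives covariance of Q and D = 0.
= (-4.5)²·97.1 + 4²·113 + 2·(-4.5)·4·0
= 1966.275 + 1808 + 0 = 3774.275.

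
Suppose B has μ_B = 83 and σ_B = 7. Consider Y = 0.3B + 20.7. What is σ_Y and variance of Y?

σ_Y = 2.1, variance of Y = 4.41

Y = 0.3B + 20.7 is linear with a = 0.3, b = 20.7.
σ_Y = |a|·σ_B = |0.3|·7 = 2.1.
variance of B = 7² = 49.
variance of Y = a²·variance of B = 0.3²·49 = 4.41 (the additive constant 20.7 does not affect variance).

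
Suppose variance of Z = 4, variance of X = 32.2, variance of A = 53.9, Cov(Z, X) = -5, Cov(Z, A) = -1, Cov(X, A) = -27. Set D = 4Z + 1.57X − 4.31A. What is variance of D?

variance of D = 1481.70337

variance of D = a²·variance of Z + b²·variance of X + c²·variance of A + 2ab·Cov(Z, X) + 2ac·Cov(Z, A) + 2bc·Cov(X, A), with a = 4, b = 1.57, c = -4.31.
= 64 + 79.36978 + 1001.25179 + (-62.8) + 34.48 + 365.4018
= 1481.70337.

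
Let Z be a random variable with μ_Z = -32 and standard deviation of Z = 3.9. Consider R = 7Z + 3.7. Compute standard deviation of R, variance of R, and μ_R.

R = 7Z + 3.7 is linear with a = 7, b = 3.7.
standard deviation of R = |a|·standard deviation of Z = |7|·3.9 = 27.3.
variance of Z = 3.9² = 15.21.
variance of R = a²·variance of Z = 7²·15.21 = 745.29 (the additive constant 3.7 does not affect variance).
μ_R = a·μ_Z + b = 7·(-32) + 3.7 = -220.3.

standard deviation of R = 27.3, variance of R = 745.29, μ_R = -220.3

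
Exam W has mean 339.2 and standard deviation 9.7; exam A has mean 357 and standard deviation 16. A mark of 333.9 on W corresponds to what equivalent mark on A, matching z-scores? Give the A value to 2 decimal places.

z = (333.9 − 339.2)/9.7 ≈ -0.5464.
A = 357 + z·16 = 357 + (333.9 − 339.2)·16/9.7 ≈ 348.26.

A = 348.26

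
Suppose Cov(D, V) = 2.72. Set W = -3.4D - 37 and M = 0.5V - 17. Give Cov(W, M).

Cov(W, M) = -4.624

Cov(W, M) = a·c·Cov(D, V) = (-3.4)·0.5·2.72 = -4.624. Additive constants drop out.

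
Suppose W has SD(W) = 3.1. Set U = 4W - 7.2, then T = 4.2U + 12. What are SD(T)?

SD(T) = 52.08

SD(U) = |4|·3.1 = 12.4.
SD(T) = |4.2|·12.4 = 52.08.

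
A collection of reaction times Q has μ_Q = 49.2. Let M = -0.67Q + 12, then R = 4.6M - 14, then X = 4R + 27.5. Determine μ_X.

μ_M = (-0.67)·49.2 + 12 = -20.964.
μ_R = 4.6·(-20.964) + (-14) = -110.4344.
μ_X = 4·(-110.4344) + 27.5 = -414.2376.

μ_X = -414.2376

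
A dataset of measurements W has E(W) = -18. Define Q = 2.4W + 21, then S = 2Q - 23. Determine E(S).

E(Q) = 2.4·(-18) + 21 = -22.2.
E(S) = 2·(-22.2) + (-23) = -67.4.

E(S) = -67.4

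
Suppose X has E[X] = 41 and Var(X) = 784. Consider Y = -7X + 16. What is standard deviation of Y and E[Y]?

standard deviation of Y = 196, E[Y] = -271

Y = -7X + 16 is linear with a = -7, b = 16.
standard deviation of X = √784 = 28.
standard deviation of Y = |a|·standard deviation of X = |-7|·28 = 196.
E[Y] = a·E[X] + b = (-7)·41 + 16 = -271.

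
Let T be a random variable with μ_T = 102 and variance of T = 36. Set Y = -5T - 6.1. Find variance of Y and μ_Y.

variance of Y = 900, μ_Y = -516.1

Y = -5T - 6.1 is linear with a = -5, b = -6.1.
variance of Y = a²·variance of T = (-5)²·36 = 900 (the additive constant -6.1 does not affect variance).
μ_Y = a·μ_T + b = (-5)·102 + (-6.1) = -516.1.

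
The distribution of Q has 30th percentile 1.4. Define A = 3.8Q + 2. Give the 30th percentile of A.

Since a = 3.8 > 0 the transformation is increasing, so the 30th percentile of A = a·(P_{30} of Q) + b = 3.8·1.4 + 2 = 7.32.

30th percentile of A = 7.32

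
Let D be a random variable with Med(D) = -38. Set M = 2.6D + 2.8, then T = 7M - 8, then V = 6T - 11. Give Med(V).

Med(V) = -4091

Med(M) = 2.6·(-38) + 2.8 = -96.
Med(T) = 7·(-96) + (-8) = -680.
Med(V) = 6·(-680) + (-11) = -4091.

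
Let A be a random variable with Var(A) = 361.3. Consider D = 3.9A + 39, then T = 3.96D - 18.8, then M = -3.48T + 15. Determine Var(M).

Var(M) = 1043628.75187414272

Var(D) = 3.9²·361.3 = 5495.373.
Var(T) = 3.96²·5495.373 = 86176.2412368.
Var(M) = (-3.48)²·86176.2412368 = 1043628.75187414272.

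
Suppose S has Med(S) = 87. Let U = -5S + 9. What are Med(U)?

Med(U) = -426

A linear map preserves order up to sign, so Med(U) = a·Med(S) + b = (-5)·87 + 9 = -426.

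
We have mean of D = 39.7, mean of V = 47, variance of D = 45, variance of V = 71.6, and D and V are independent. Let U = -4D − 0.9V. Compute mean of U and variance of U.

mean of U = (-4)·mean of D + (-0.9)·mean of V = (-4)·39.7 + (-0.9)·47 = -201.1.
variance of U = a²·variance of D + b²·variance of V + 2ab·Cov[D, V] with a = -4, b = -0.9.
Independence gives Cov[D, V] = 0.
= (-4)²·45 + (-0.9)²·71.6 + 2·(-4)·(-0.9)·0
= 720 + 57.996 + 0 = 777.996.

mean of U = -201.1, variance of U = 777.996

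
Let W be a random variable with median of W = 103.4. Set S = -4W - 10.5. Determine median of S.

median of S = -424.1

A linear map preserves order up to sign, so median of S = a·median of W + b = (-4)·103.4 + (-10.5) = -424.1.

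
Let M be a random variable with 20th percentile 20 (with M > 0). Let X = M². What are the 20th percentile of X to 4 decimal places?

M² is increasing, so P_{20}(X) = g(P_{20}(M)) = 400.

20th percentile of X = 400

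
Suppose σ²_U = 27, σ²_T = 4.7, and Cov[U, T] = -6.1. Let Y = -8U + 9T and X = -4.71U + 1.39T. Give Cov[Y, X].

By bilinearity, Cov[Y, X] = ac·σ²_U + bd·σ²_T + (ad+bc)·Cov[U, T], with a=-8, b=9, c=-4.71, d=1.39.
ac·σ²_U = (-8)·(-4.71)·27 = 1017.36
bd·σ²_T = 9·1.39·4.7 = 58.797
(ad+bc)·Cov[U, T] = (-53.51)·(-6.1) = 326.411
Cov[Y, X] = 1017.36 + 58.797 + 326.411 = 1402.568.

Cov[Y, X] = 1402.568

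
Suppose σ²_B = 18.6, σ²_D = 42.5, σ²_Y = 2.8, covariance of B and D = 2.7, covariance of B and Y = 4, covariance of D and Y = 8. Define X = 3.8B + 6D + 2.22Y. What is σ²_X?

σ²_X = a²·σ²_B + b²·σ²_D + c²·σ²_Y + 2ab·covariance of B and D + 2ac·covariance of B and Y + 2bc·covariance of D and Y, with a = 3.8, b = 6, c = 2.22.
= 268.584 + 1530 + 13.79952 + 123.12 + 67.488 + 213.12
= 2216.11152.

σ²_X = 2216.11152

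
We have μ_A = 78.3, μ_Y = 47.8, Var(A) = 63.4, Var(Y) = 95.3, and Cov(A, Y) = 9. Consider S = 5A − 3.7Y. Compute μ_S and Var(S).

μ_S = 5·μ_A + (-3.7)·μ_Y = 5·78.3 + (-3.7)·47.8 = 214.64.
Var(S) = a²·Var(A) + b²·Var(Y) + 2ab·Cov(A, Y) with a = 5, b = -3.7.
= 5²·63.4 + (-3.7)²·95.3 + 2·5·(-3.7)·9
= 1585 + 1304.657 + (-333) = 2556.657.

μ_S = 214.64, Var(S) = 2556.657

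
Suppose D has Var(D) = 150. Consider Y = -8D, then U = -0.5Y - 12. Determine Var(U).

Var(U) = 2400

Var(Y) = (-8)²·150 = 9600.
Var(U) = (-0.5)²·9600 = 2400.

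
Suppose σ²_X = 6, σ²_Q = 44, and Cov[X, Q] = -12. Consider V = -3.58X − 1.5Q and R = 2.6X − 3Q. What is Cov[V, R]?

Cov[V, R] = 60.072

By bilinearity, Cov[V, R] = ac·σ²_X + bd·σ²_Q + (ad+bc)·Cov[X, Q], with a=-3.58, b=-1.5, c=2.6, d=-3.
ac·σ²_X = (-3.58)·2.6·6 = -55.848
bd·σ²_Q = (-1.5)·(-3)·44 = 198
(ad+bc)·Cov[X, Q] = (6.84)·(-12) = -82.08
Cov[V, R] = -55.848 + 198 + (-82.08) = 60.072.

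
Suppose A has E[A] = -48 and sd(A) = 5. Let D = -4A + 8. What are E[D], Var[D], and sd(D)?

E[D] = 200, Var[D] = 400, sd(D) = 20

D = -4A + 8 is linear with a = -4, b = 8.
E[D] = a·E[A] + b = (-4)·(-48) + 8 = 200.
Var[A] = 5² = 25.
Var[D] = a²·Var[A] = (-4)²·25 = 400 (the additive constant 8 does not affect variance).
sd(D) = |a|·sd(A) = |-4|·5 = 20.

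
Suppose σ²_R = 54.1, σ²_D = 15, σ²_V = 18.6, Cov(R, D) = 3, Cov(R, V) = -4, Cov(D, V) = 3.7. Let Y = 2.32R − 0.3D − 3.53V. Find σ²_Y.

σ²_Y = a²·σ²_R + b²·σ²_D + c²·σ²_V + 2ab·Cov(R, D) + 2ac·Cov(R, V) + 2bc·Cov(D, V), with a = 2.32, b = -0.3, c = -3.53.
= 291.18784 + 1.35 + 231.77274 + (-4.176) + 65.5168 + 7.8366
= 593.48798.

σ²_Y = 593.48798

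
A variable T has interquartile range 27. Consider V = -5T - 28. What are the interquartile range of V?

Under V = aT + b, IQR(V) = |a|·IQR(T) = |-5|·27 = 135 (shifts cancel; spread scales by |a|).

IQR(V) = 135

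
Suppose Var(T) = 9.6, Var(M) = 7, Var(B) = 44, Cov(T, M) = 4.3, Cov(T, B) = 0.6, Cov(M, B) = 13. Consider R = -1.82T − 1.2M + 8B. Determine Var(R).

Var(R) = 2609.58944

Var(R) = a²·Var(T) + b²·Var(M) + c²·Var(B) + 2ab·Cov(T, M) + 2ac·Cov(T, B) + 2bc·Cov(M, B), with a = -1.82, b = -1.2, c = 8.
= 31.79904 + 10.08 + 2816 + 18.7824 + (-17.472) + (-249.6)
= 2609.58944.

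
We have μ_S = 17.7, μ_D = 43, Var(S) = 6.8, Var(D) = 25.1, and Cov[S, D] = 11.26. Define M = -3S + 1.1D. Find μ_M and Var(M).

μ_M = -5.8, Var(M) = 17.255

μ_M = (-3)·μ_S + 1.1·μ_D = (-3)·17.7 + 1.1·43 = -5.8.
Var(M) = a²·Var(S) + b²·Var(D) + 2ab·Cov[S, D] with a = -3, b = 1.1.
= (-3)²·6.8 + 1.1²·25.1 + 2·(-3)·1.1·11.26
= 61.2 + 30.371 + (-74.316) = 17.255.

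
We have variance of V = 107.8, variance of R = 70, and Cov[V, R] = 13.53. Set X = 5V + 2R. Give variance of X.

variance of X = 3245.6

variance of X = a²·variance of V + b²·variance of R + 2ab·Cov[V, R] with a = 5, b = 2.
= 5²·107.8 + 2²·70 + 2·5·2·13.53
= 2695 + 280 + 270.6 = 3245.6.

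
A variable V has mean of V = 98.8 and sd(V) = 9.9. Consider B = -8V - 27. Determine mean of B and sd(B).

B = -8V - 27 is linear with a = -8, b = -27.
mean of B = a·mean of V + b = (-8)·98.8 + (-27) = -817.4.
sd(B) = |a|·sd(V) = |-8|·9.9 = 79.2.

mean of B = -817.4, sd(B) = 79.2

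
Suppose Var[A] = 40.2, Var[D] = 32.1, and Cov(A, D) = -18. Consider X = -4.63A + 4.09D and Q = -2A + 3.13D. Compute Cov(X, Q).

Cov(X, Q) = 1191.28077

By bilinearity, Cov(X, Q) = ac·Var[A] + bd·Var[D] + (ad+bc)·Cov(A, D), with a=-4.63, b=4.09, c=-2, d=3.13.
ac·Var[A] = (-4.63)·(-2)·40.2 = 372.252
bd·Var[D] = 4.09·3.13·32.1 = 410.93457
(ad+bc)·Cov(A, D) = (-22.6719)·(-18) = 408.0942
Cov(X, Q) = 372.252 + 410.93457 + 408.0942 = 1191.28077.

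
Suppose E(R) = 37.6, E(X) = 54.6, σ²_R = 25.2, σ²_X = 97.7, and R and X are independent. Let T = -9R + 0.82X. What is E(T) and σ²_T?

E(T) = -293.628, σ²_T = 2106.89348

E(T) = (-9)·E(R) + 0.82·E(X) = (-9)·37.6 + 0.82·54.6 = -293.628.
σ²_T = a²·σ²_R + b²·σ²_X + 2ab·Cov(R, X) with a = -9, b = 0.82.
Independence gives Cov(R, X) = 0.
= (-9)²·25.2 + 0.82²·97.7 + 2·(-9)·0.82·0
= 2041.2 + 65.69348 + 0 = 2106.89348.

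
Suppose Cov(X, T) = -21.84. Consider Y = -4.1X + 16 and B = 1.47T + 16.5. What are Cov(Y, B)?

Cov(Y, B) = a·c·Cov(X, T) = (-4.1)·1.47·(-21.84) = 131.62968. Additive constants drop out.

Cov(Y, B) = 131.62968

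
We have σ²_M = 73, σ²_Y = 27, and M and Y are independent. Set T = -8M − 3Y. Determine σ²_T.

σ²_T = 4915

σ²_T = a²·σ²_M + b²·σ²_Y + 2ab·covariance of M and Y with a = -8, b = -3.
Independence gives covariance of M and Y = 0.
= (-8)²·73 + (-3)²·27 + 2·(-8)·(-3)·0
= 4672 + 243 + 0 = 4915.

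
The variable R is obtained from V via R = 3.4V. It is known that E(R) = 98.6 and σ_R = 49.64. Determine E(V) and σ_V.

From R = 3.4V: E(R) = a·E(V) + b, so E(V) = (E(R) − b)/a = (98.6 − 0)/3.4 = 29.
σ_R = |a|·σ_V, so σ_V = 49.64/|3.4| = 14.6.

E(V) = 29, σ_V = 14.6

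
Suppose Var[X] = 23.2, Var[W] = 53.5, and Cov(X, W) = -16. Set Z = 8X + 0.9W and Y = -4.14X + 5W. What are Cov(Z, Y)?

Cov(Z, Y) = -1108.018

By bilinearity, Cov(Z, Y) = ac·Var[X] + bd·Var[W] + (ad+bc)·Cov(X, W), with a=8, b=0.9, c=-4.14, d=5.
ac·Var[X] = 8·(-4.14)·23.2 = -768.384
bd·Var[W] = 0.9·5·53.5 = 240.75
(ad+bc)·Cov(X, W) = (36.274)·(-16) = -580.384
Cov(Z, Y) = -768.384 + 240.75 + (-580.384) = -1108.018.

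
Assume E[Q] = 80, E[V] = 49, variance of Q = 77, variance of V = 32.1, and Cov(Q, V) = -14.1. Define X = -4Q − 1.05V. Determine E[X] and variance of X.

E[X] = -371.45, variance of X = 1148.95025

E[X] = (-4)·E[Q] + (-1.05)·E[V] = (-4)·80 + (-1.05)·49 = -371.45.
variance of X = a²·variance of Q + b²·variance of V + 2ab·Cov(Q, V) with a = -4, b = -1.05.
= (-4)²·77 + (-1.05)²·32.1 + 2·(-4)·(-1.05)·(-14.1)
= 1232 + 35.39025 + (-118.44) = 1148.95025.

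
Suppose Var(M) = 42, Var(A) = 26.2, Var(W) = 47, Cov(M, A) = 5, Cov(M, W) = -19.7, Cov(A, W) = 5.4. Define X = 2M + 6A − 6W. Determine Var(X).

Var(X) = 3007.2

Var(X) = a²·Var(M) + b²·Var(A) + c²·Var(W) + 2ab·Cov(M, A) + 2ac·Cov(M, W) + 2bc·Cov(A, W), with a = 2, b = 6, c = -6.
= 168 + 943.2 + 1692 + 120 + 472.8 + (-388.8)
= 3007.2.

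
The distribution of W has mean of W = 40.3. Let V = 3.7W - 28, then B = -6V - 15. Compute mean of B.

mean of B = -741.66

mean of V = 3.7·40.3 + (-28) = 121.11.
mean of B = (-6)·121.11 + (-15) = -741.66.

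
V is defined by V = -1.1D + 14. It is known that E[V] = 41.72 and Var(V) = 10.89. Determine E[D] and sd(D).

E[D] = -25.2, sd(D) = 3

From V = -1.1D + 14: E[V] = a·E[D] + b, so E[D] = (E[V] − b)/a = (41.72 − 14)/(-1.1) = -25.2.
sd(V) = √10.89 = 3.3.
sd(V) = |a|·sd(D), so sd(D) = 3.3/|-1.1| = 3.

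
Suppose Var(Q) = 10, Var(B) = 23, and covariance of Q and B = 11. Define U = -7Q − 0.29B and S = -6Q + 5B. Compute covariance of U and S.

By bilinearity, covariance of U and S = ac·Var(Q) + bd·Var(B) + (ad+bc)·covariance of Q and B, with a=-7, b=-0.29, c=-6, d=5.
ac·Var(Q) = (-7)·(-6)·10 = 420
bd·Var(B) = (-0.29)·5·23 = -33.35
(ad+bc)·covariance of Q and B = (-33.26)·11 = -365.86
covariance of U and S = 420 + (-33.35) + (-365.86) = 20.79.

covariance of U and S = 20.79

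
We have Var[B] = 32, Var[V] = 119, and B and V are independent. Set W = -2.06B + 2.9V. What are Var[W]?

Var[W] = 1136.5852

Var[W] = a²·Var[B] + b²·Var[V] + 2ab·Cov[B, V] with a = -2.06, b = 2.9.
Independence gives Cov[B, V] = 0.
= (-2.06)²·32 + 2.9²·119 + 2·(-2.06)·2.9·0
= 135.7952 + 1000.79 + 0 = 1136.5852.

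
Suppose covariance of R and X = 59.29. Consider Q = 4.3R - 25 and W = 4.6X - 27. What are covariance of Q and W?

covariance of Q and W = a·c·covariance of R and X = 4.3·4.6·59.29 = 1172.7562. Additive constants drop out.

covariance of Q and W = 1172.7562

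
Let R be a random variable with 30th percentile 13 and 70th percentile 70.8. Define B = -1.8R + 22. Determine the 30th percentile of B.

30th percentile of B = -105.44

Since a = -1.8 < 0 the transformation is decreasing, reversing order: the 30th percentile of B corresponds to the 70th percentile of R.
So P_{30}(B) = a·P_{70}(R) + b = (-1.8)·70.8 + 22 = -105.44.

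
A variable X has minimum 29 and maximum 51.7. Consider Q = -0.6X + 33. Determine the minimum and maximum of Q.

a = -0.6 < 0, so order reverses: min(Q) = a·max(X)+b = (-0.6)·51.7 + 33 = 1.98; max(Q) = a·min(X)+b = (-0.6)·29 + 33 = 15.6.

min(Q) = 1.98, max(Q) = 15.6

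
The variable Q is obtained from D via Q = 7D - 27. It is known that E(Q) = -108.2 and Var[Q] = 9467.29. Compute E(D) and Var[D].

From Q = 7D - 27: E(Q) = a·E(D) + b, so E(D) = (E(Q) − b)/a = (-108.2 − (-27))/7 = -11.6.
Var[Q] = a²·Var[D], so Var[D] = 9467.29/7² = 193.21.

E(D) = -11.6, Var[D] = 193.21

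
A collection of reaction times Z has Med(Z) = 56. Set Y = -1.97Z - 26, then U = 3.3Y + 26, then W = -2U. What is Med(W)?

Med(Y) = (-1.97)·56 + (-26) = -136.32.
Med(U) = 3.3·(-136.32) + 26 = -423.856.
Med(W) = (-2)·(-423.856) = 847.712.

Med(W) = 847.712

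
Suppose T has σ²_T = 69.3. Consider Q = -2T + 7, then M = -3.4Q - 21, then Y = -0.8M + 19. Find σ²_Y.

σ²_Q = (-2)²·69.3 = 277.2.
σ²_M = (-3.4)²·277.2 = 3204.432.
σ²_Y = (-0.8)²·3204.432 = 2050.83648.

σ²_Y = 2050.83648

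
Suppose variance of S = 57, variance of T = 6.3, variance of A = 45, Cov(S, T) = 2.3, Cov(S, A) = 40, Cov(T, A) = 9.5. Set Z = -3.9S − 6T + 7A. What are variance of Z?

variance of Z = 424.41

variance of Z = a²·variance of S + b²·variance of T + c²·variance of A + 2ab·Cov(S, T) + 2ac·Cov(S, A) + 2bc·Cov(T, A), with a = -3.9, b = -6, c = 7.
= 866.97 + 226.8 + 2205 + 107.64 + (-2184) + (-798)
= 424.41.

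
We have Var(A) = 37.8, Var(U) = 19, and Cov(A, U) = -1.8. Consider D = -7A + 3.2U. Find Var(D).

Var(D) = 2127.4

Var(D) = a²·Var(A) + b²·Var(U) + 2ab·Cov(A, U) with a = -7, b = 3.2.
= (-7)²·37.8 + 3.2²·19 + 2·(-7)·3.2·(-1.8)
= 1852.2 + 194.56 + 80.64 = 2127.4.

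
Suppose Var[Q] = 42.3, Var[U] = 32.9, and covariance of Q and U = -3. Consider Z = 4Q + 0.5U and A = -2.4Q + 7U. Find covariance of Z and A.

By bilinearity, covariance of Z and A = ac·Var[Q] + bd·Var[U] + (ad+bc)·covariance of Q and U, with a=4, b=0.5, c=-2.4, d=7.
ac·Var[Q] = 4·(-2.4)·42.3 = -406.08
bd·Var[U] = 0.5·7·32.9 = 115.15
(ad+bc)·covariance of Q and U = (26.8)·(-3) = -80.4
covariance of Z and A = -406.08 + 115.15 + (-80.4) = -371.33.

covariance of Z and A = -371.33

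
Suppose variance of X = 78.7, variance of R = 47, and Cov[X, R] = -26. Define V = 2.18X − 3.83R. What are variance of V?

variance of V = 1497.62098

variance of V = a²·variance of X + b²·variance of R + 2ab·Cov[X, R] with a = 2.18, b = -3.83.
= 2.18²·78.7 + (-3.83)²·47 + 2·2.18·(-3.83)·(-26)
= 374.01388 + 689.4383 + 434.1688 = 1497.62098.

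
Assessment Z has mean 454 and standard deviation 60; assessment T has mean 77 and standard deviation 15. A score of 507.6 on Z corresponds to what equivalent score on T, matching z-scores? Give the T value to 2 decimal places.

z = (507.6 − 454)/60 ≈ 0.8933.
T = 77 + z·15 = 77 + (507.6 − 454)·15/60 = 90.40.

T = 90.40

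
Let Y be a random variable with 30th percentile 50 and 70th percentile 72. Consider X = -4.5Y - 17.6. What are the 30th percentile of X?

30th percentile of X = -341.6

Since a = -4.5 < 0 the transformation is decreasing, reversing order: the 30th percentile of X corresponds to the 70th percentile of Y.
So P_{30}(X) = a·P_{70}(Y) + b = (-4.5)·72 + (-17.6) = -341.6.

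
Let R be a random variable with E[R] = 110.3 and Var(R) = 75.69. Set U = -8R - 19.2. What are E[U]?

E[U] = -901.6

U = -8R - 19.2 is linear with a = -8, b = -19.2.
E[U] = a·E[R] + b = (-8)·110.3 + (-19.2) = -901.6.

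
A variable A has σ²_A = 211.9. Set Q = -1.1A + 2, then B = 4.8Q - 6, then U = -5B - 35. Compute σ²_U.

σ²_Q = (-1.1)²·211.9 = 256.399.
σ²_B = 4.8²·256.399 = 5907.43296.
σ²_U = (-5)²·5907.43296 = 147685.824.

σ²_U = 147685.824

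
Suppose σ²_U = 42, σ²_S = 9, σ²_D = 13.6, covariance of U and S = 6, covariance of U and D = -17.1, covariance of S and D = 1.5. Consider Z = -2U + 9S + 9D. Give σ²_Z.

σ²_Z = 2641.2

σ²_Z = a²·σ²_U + b²·σ²_S + c²·σ²_D + 2ab·covariance of U and S + 2ac·covariance of U and D + 2bc·covariance of S and D, with a = -2, b = 9, c = 9.
= 168 + 729 + 1101.6 + (-216) + 615.6 + 243
= 2641.2.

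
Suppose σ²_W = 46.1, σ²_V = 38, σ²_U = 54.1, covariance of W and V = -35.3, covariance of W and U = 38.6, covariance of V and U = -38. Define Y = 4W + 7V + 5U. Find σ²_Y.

σ²_Y = a²·σ²_W + b²·σ²_V + c²·σ²_U + 2ab·covariance of W and V + 2ac·covariance of W and U + 2bc·covariance of V and U, with a = 4, b = 7, c = 5.
= 737.6 + 1862 + 1352.5 + (-1976.8) + 1544 + (-2660)
= 859.3.

σ²_Y = 859.3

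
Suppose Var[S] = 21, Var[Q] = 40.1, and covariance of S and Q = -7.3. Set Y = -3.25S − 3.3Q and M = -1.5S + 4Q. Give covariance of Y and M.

By bilinearity, covariance of Y and M = ac·Var[S] + bd·Var[Q] + (ad+bc)·covariance of S and Q, with a=-3.25, b=-3.3, c=-1.5, d=4.
ac·Var[S] = (-3.25)·(-1.5)·21 = 102.375
bd·Var[Q] = (-3.3)·4·40.1 = -529.32
(ad+bc)·covariance of S and Q = (-8.05)·(-7.3) = 58.765
covariance of Y and M = 102.375 + (-529.32) + 58.765 = -368.18.

covariance of Y and M = -368.18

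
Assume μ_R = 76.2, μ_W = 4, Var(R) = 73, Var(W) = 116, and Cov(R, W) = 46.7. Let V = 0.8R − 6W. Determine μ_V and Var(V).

μ_V = 0.8·μ_R + (-6)·μ_W = 0.8·76.2 + (-6)·4 = 36.96.
Var(V) = a²·Var(R) + b²·Var(W) + 2ab·Cov(R, W) with a = 0.8, b = -6.
= 0.8²·73 + (-6)²·116 + 2·0.8·(-6)·46.7
= 46.72 + 4176 + (-448.32) = 3774.4.

μ_V = 36.96, Var(V) = 3774.4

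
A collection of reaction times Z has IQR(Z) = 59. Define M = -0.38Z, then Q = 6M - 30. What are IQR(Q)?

IQR(Q) = 134.52

IQR(M) = |-0.38|·59 = 22.42.
IQR(Q) = |6|·22.42 = 134.52.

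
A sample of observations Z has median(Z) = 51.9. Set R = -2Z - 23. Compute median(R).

median(R) = -126.8

A linear map preserves order up to sign, so median(R) = a·median(Z) + b = (-2)·51.9 + (-23) = -126.8.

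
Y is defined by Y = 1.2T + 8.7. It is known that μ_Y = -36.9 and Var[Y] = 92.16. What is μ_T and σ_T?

From Y = 1.2T + 8.7: μ_Y = a·μ_T + b, so μ_T = (μ_Y − b)/a = (-36.9 − 8.7)/1.2 = -38.
σ_Y = √92.16 = 9.6.
σ_Y = |a|·σ_T, so σ_T = 9.6/|1.2| = 8.

μ_T = -38, σ_T = 8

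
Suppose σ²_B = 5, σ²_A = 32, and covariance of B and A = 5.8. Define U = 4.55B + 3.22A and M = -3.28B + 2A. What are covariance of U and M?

covariance of U and M = 122.98272

By bilinearity, covariance of U and M = ac·σ²_B + bd·σ²_A + (ad+bc)·covariance of B and A, with a=4.55, b=3.22, c=-3.28, d=2.
ac·σ²_B = 4.55·(-3.28)·5 = -74.62
bd·σ²_A = 3.22·2·32 = 206.08
(ad+bc)·covariance of B and A = (-1.4616)·5.8 = -8.47728
covariance of U and M = -74.62 + 206.08 + (-8.47728) = 122.98272.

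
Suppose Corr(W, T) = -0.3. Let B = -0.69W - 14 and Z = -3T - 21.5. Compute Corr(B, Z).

Corr(B, Z) = -0.3

Linear rescalings preserve correlation up to sign; here the slopes -0.69 and -3 have the same sign, so Corr(B, Z) = Corr(W, T) = -0.3.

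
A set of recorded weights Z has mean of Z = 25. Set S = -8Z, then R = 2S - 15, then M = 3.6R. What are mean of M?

mean of S = (-8)·25 = -200.
mean of R = 2·(-200) + (-15) = -415.
mean of M = 3.6·(-415) = -1494.

mean of M = -1494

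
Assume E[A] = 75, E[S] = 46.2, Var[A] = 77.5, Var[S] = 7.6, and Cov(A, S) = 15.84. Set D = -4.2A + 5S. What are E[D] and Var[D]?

E[D] = -84, Var[D] = 891.82

E[D] = (-4.2)·E[A] + 5·E[S] = (-4.2)·75 + 5·46.2 = -84.
Var[D] = a²·Var[A] + b²·Var[S] + 2ab·Cov(A, S) with a = -4.2, b = 5.
= (-4.2)²·77.5 + 5²·7.6 + 2·(-4.2)·5·15.84
= 1367.1 + 190 + (-665.28) = 891.82.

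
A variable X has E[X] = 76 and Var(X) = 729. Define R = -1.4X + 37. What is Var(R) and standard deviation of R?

Var(R) = 1428.84, standard deviation of R = 37.8

R = -1.4X + 37 is linear with a = -1.4, b = 37.
Var(R) = a²·Var(X) = (-1.4)²·729 = 1428.84 (the additive constant 37 does not affect variance).
standard deviation of X = √729 = 27.
standard deviation of R = |a|·standard deviation of X = |-1.4|·27 = 37.8.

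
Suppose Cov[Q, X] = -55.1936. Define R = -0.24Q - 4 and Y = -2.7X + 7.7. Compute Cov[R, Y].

Cov[R, Y] = a·c·Cov[Q, X] = (-0.24)·(-2.7)·(-55.1936) = -35.7654528. Additive constants drop out.

Cov[R, Y] = -35.7654528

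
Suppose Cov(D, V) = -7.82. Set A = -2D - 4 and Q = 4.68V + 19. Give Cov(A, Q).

Cov(A, Q) = a·c·Cov(D, V) = (-2)·4.68·(-7.82) = 73.1952. Additive constants drop out.

Cov(A, Q) = 73.1952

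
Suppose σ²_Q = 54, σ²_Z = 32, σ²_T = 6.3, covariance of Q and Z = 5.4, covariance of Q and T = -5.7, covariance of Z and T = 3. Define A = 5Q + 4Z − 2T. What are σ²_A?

σ²_A = 2169.2

σ²_A = a²·σ²_Q + b²·σ²_Z + c²·σ²_T + 2ab·covariance of Q and Z + 2ac·covariance of Q and T + 2bc·covariance of Z and T, with a = 5, b = 4, c = -2.
= 1350 + 512 + 25.2 + 216 + 114 + (-48)
= 2169.2.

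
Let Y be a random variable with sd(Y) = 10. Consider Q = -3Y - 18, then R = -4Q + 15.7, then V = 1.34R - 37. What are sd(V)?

sd(V) = 160.8

sd(Q) = |-3|·10 = 30.
sd(R) = |-4|·30 = 120.
sd(V) = |1.34|·120 = 160.8.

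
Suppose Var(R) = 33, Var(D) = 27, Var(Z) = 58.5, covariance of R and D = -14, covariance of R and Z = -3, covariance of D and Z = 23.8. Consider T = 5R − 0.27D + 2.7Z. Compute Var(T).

Var(T) = a²·Var(R) + b²·Var(D) + c²·Var(Z) + 2ab·covariance of R and D + 2ac·covariance of R and Z + 2bc·covariance of D and Z, with a = 5, b = -0.27, c = 2.7.
= 825 + 1.9683 + 426.465 + 37.8 + (-81) + (-34.7004)
= 1175.5329.

Var(T) = 1175.5329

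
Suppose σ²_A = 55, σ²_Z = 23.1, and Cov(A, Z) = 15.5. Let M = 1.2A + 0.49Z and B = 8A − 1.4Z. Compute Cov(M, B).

Cov(M, B) = 546.8734

By bilinearity, Cov(M, B) = ac·σ²_A + bd·σ²_Z + (ad+bc)·Cov(A, Z), with a=1.2, b=0.49, c=8, d=-1.4.
ac·σ²_A = 1.2·8·55 = 528
bd·σ²_Z = 0.49·(-1.4)·23.1 = -15.8466
(ad+bc)·Cov(A, Z) = (2.24)·15.5 = 34.72
Cov(M, B) = 528 + (-15.8466) + 34.72 = 546.8734.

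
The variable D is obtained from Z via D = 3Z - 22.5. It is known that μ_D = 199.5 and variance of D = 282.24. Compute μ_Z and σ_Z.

μ_Z = 74, σ_Z = 5.6

From D = 3Z - 22.5: μ_D = a·μ_Z + b, so μ_Z = (μ_D − b)/a = (199.5 − (-22.5))/3 = 74.
σ_D = √282.24 = 16.8.
σ_D = |a|·σ_Z, so σ_Z = 16.8/|3| = 5.6.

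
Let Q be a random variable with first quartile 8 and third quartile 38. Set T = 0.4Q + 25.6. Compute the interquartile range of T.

IQR of Q = Q3 − Q1 = 38 − 8 = 30.
Under T = aQ + b, IQR(T) = |a|·IQR(Q) = |0.4|·30 = 12 (shifts cancel; spread scales by |a|).

IQR(T) = 12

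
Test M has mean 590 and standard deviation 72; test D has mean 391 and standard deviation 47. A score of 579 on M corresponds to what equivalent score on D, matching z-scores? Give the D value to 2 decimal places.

D = 383.82

z = (579 − 590)/72 ≈ -0.1528.
D = 391 + z·47 = 391 + (579 − 590)·47/72 ≈ 383.82.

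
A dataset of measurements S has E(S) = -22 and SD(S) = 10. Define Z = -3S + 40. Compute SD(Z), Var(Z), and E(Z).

SD(Z) = 30, Var(Z) = 900, E(Z) = 106

Z = -3S + 40 is linear with a = -3, b = 40.
SD(Z) = |a|·SD(S) = |-3|·10 = 30.
Var(S) = 10² = 100.
Var(Z) = a²·Var(S) = (-3)²·100 = 900 (the additive constant 40 does not affect variance).
E(Z) = a·E(S) + b = (-3)·(-22) + 40 = 106.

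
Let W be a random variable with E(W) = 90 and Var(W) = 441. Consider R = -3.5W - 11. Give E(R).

R = -3.5W - 11 is linear with a = -3.5, b = -11.
E(R) = a·E(W) + b = (-3.5)·90 + (-11) = -326.

E(R) = -326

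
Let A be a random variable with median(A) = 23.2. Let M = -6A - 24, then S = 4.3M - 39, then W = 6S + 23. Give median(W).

median(M) = (-6)·23.2 + (-24) = -163.2.
median(S) = 4.3·(-163.2) + (-39) = -740.76.
median(W) = 6·(-740.76) + 23 = -4421.56.

median(W) = -4421.56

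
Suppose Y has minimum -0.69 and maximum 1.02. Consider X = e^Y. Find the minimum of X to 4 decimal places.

e^Y is increasing on this domain, so min(X) comes from min(Y) = -0.69: min(X) = exp(-0.69) ≈ 0.5016.

min(X) = 0.5016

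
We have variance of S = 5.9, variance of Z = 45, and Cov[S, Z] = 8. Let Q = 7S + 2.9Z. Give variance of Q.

variance of Q = a²·variance of S + b²·variance of Z + 2ab·Cov[S, Z] with a = 7, b = 2.9.
= 7²·5.9 + 2.9²·45 + 2·7·2.9·8
= 289.1 + 378.45 + 324.8 = 992.35.

variance of Q = 992.35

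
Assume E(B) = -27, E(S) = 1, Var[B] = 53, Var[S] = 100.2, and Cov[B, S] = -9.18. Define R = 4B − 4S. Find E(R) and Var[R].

E(R) = 4·E(B) + (-4)·E(S) = 4·(-27) + (-4)·1 = -112.
Var[R] = a²·Var[B] + b²·Var[S] + 2ab·Cov[B, S] with a = 4, b = -4.
= 4²·53 + (-4)²·100.2 + 2·4·(-4)·(-9.18)
= 848 + 1603.2 + 293.76 = 2744.96.

E(R) = -112, Var[R] = 2744.96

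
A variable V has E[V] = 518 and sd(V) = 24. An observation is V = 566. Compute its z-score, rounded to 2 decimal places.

z = (V − E[V]) / sd(V) = (566 − 518) / 24 = 2.00.

z = 2.00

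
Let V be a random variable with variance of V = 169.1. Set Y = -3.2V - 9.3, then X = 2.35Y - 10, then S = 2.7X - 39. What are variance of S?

variance of S = 69711.8835456

variance of Y = (-3.2)²·169.1 = 1731.584.
variance of X = 2.35²·1731.584 = 9562.67264.
variance of S = 2.7²·9562.67264 = 69711.8835456.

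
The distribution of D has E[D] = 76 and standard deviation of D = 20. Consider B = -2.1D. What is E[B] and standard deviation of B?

E[B] = -159.6, standard deviation of B = 42

B = -2.1D is linear with a = -2.1, b = 0.
E[B] = a·E[D] + b = (-2.1)·76 = -159.6.
standard deviation of B = |a|·standard deviation of D = |-2.1|·20 = 42.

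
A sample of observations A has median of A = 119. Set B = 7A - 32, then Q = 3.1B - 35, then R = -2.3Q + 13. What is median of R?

median of B = 7·119 + (-32) = 801.
median of Q = 3.1·801 + (-35) = 2448.1.
median of R = (-2.3)·2448.1 + 13 = -5617.63.

median of R = -5617.63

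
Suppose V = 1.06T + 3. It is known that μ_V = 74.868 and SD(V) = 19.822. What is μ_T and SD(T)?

From V = 1.06T + 3: μ_V = a·μ_T + b, so μ_T = (μ_V − b)/a = (74.868 − 3)/1.06 = 67.8.
SD(V) = |a|·SD(T), so SD(T) = 19.822/|1.06| = 18.7.

μ_T = 67.8, SD(T) = 18.7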